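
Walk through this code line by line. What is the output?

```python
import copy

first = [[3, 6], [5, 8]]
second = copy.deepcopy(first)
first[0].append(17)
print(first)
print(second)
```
[[3, 6, 17], [5, 8]]
[[3, 6], [5, 8]]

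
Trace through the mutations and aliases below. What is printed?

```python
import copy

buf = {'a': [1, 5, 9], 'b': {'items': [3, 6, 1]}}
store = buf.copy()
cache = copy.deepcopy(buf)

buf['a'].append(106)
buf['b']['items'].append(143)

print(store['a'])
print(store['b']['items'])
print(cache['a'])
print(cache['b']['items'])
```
[1, 5, 9, 106]
[3, 6, 1, 143]
[1, 5, 9]
[3, 6, 1]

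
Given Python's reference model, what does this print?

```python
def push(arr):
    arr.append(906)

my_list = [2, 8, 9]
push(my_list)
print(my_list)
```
[2, 8, 9, 906]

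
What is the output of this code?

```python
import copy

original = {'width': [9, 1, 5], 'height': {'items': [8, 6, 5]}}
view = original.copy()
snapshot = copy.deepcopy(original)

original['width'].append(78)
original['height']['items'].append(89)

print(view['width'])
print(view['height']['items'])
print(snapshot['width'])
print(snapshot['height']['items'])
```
[9, 1, 5, 78]
[8, 6, 5, 89]
[9, 1, 5]
[8, 6, 5]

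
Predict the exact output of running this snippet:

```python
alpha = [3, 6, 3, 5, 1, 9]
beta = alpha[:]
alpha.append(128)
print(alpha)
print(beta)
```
[3, 6, 3, 5, 1, 9, 128]
[3, 6, 3, 5, 1, 9]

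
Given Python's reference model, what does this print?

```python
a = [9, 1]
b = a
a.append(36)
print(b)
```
[9, 1, 36]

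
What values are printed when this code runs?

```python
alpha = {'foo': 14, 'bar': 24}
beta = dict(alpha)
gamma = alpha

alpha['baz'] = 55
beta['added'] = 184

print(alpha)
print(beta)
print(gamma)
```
{'foo': 14, 'bar': 24, 'baz': 55}
{'foo': 14, 'bar': 24, 'added': 184}
{'foo': 14, 'bar': 24, 'baz': 55}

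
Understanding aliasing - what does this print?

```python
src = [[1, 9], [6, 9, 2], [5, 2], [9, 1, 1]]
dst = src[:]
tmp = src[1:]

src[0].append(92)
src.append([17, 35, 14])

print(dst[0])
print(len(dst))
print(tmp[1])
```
[1, 9, 92]
4
[5, 2]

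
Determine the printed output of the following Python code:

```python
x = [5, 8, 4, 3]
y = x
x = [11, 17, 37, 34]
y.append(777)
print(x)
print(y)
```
[11, 17, 37, 34]
[5, 8, 4, 3, 777]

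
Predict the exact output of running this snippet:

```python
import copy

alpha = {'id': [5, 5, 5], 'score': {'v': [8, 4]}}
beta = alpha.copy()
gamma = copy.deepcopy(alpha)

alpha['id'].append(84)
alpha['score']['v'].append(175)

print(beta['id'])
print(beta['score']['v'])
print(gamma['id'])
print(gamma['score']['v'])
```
[5, 5, 5, 84]
[8, 4, 175]
[5, 5, 5]
[8, 4]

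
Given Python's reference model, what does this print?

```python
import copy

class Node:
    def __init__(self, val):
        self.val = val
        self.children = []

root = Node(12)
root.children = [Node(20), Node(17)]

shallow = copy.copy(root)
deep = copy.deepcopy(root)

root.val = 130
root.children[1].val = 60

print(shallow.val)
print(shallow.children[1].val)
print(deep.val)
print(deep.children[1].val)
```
12
60
12
17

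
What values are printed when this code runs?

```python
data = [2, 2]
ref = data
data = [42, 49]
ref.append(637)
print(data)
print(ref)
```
[42, 49]
[2, 2, 637]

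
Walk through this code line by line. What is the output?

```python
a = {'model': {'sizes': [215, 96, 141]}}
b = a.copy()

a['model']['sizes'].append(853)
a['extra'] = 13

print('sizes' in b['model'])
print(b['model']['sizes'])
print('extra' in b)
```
True
[215, 96, 141, 853]
False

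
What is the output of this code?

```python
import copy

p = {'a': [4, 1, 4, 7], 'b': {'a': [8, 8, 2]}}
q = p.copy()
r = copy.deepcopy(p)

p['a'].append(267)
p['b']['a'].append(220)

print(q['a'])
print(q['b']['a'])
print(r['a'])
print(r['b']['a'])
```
[4, 1, 4, 7, 267]
[8, 8, 2, 220]
[4, 1, 4, 7]
[8, 8, 2]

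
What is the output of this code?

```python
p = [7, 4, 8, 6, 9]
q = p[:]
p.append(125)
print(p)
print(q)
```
[7, 4, 8, 6, 9, 125]
[7, 4, 8, 6, 9]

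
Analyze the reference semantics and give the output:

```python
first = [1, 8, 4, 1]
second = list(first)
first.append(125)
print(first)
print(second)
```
[1, 8, 4, 1, 125]
[1, 8, 4, 1]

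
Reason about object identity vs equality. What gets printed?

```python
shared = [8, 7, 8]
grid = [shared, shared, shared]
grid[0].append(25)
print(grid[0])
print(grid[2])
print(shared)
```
[8, 7, 8, 25]
[8, 7, 8, 25]
[8, 7, 8, 25]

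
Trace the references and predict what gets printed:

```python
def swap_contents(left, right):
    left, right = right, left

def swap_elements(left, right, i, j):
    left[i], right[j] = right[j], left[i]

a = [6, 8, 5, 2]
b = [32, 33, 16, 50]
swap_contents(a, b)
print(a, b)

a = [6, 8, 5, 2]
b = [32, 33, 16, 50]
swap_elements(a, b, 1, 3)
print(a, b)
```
[6, 8, 5, 2] [32, 33, 16, 50]
[6, 50, 5, 2] [32, 33, 16, 8]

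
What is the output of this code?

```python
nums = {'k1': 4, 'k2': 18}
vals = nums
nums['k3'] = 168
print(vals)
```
{'k1': 4, 'k2': 18, 'k3': 168}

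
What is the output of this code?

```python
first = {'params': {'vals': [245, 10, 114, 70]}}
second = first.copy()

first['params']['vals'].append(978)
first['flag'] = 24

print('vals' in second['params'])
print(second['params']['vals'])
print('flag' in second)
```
True
[245, 10, 114, 70, 978]
False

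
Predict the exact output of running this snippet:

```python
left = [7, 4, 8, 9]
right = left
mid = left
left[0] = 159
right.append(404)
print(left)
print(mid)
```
[159, 4, 8, 9, 404]
[159, 4, 8, 9, 404]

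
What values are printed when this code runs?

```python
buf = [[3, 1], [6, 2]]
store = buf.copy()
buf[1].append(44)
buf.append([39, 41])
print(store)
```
[[3, 1], [6, 2, 44]]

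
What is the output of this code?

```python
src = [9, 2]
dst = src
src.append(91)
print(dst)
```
[9, 2, 91]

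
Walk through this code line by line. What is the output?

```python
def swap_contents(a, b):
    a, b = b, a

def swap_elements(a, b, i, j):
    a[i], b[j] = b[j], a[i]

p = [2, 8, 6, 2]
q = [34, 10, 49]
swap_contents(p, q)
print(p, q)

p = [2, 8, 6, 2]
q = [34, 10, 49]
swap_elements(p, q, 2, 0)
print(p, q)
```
[2, 8, 6, 2] [34, 10, 49]
[2, 8, 34, 2] [6, 10, 49]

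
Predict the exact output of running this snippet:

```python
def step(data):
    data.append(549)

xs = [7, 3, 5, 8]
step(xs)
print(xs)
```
[7, 3, 5, 8, 549]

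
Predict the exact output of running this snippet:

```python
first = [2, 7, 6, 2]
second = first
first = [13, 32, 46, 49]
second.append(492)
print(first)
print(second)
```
[13, 32, 46, 49]
[2, 7, 6, 2, 492]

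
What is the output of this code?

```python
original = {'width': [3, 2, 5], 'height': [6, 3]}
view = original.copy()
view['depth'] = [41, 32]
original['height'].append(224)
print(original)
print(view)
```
{'width': [3, 2, 5], 'height': [6, 3, 224]}
{'width': [3, 2, 5], 'height': [6, 3, 224], 'depth': [41, 32]}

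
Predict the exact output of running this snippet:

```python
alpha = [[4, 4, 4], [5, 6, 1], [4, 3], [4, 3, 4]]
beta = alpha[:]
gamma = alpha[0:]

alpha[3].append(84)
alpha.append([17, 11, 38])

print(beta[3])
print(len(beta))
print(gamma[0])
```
[4, 3, 4, 84]
4
[4, 4, 4]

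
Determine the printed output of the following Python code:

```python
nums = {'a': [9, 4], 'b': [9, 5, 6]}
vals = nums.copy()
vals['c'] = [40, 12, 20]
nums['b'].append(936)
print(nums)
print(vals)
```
{'a': [9, 4], 'b': [9, 5, 6, 936]}
{'a': [9, 4], 'b': [9, 5, 6, 936], 'c': [40, 12, 20]}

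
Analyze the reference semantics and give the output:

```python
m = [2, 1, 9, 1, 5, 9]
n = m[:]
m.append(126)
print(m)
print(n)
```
[2, 1, 9, 1, 5, 9, 126]
[2, 1, 9, 1, 5, 9]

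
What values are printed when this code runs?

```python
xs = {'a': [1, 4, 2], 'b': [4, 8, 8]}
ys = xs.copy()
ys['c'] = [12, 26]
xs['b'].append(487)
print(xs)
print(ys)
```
{'a': [1, 4, 2], 'b': [4, 8, 8, 487]}
{'a': [1, 4, 2], 'b': [4, 8, 8, 487], 'c': [12, 26]}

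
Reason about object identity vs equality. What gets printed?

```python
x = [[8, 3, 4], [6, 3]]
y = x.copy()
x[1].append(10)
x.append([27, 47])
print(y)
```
[[8, 3, 4], [6, 3, 10]]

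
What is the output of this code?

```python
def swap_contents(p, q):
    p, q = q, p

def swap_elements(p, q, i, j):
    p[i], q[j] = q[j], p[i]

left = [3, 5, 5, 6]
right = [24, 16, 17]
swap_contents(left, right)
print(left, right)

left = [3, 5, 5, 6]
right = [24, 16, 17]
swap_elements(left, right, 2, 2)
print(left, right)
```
[3, 5, 5, 6] [24, 16, 17]
[3, 5, 17, 6] [24, 16, 5]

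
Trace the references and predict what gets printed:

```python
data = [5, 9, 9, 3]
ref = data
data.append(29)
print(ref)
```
[5, 9, 9, 3, 29]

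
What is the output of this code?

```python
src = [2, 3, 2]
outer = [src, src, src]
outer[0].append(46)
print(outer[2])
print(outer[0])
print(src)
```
[2, 3, 2, 46]
[2, 3, 2, 46]
[2, 3, 2, 46]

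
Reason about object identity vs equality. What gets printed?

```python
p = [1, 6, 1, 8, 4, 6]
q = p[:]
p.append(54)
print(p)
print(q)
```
[1, 6, 1, 8, 4, 6, 54]
[1, 6, 1, 8, 4, 6]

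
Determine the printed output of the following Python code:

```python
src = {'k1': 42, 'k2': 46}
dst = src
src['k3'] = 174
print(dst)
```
{'k1': 42, 'k2': 46, 'k3': 174}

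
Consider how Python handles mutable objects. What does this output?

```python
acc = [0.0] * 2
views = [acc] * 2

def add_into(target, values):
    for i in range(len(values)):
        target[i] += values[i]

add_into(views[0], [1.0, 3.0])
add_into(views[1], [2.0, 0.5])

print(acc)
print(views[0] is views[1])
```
[3.0, 3.5]
True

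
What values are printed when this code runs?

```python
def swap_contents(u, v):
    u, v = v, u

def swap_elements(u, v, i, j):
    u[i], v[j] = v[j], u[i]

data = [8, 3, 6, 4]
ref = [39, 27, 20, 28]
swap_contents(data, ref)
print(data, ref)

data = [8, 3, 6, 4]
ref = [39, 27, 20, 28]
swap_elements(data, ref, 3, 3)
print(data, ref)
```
[8, 3, 6, 4] [39, 27, 20, 28]
[8, 3, 6, 28] [39, 27, 20, 4]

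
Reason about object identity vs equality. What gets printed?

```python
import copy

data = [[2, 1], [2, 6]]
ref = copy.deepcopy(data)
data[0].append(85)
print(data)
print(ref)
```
[[2, 1, 85], [2, 6]]
[[2, 1], [2, 6]]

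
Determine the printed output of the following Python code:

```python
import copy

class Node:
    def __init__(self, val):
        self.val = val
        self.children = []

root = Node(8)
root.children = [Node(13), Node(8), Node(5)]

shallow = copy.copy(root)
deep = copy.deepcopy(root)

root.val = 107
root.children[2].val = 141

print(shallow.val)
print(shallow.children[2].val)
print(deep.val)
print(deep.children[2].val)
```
8
141
8
5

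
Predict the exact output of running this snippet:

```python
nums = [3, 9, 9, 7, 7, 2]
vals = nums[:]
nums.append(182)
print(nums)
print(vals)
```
[3, 9, 9, 7, 7, 2, 182]
[3, 9, 9, 7, 7, 2]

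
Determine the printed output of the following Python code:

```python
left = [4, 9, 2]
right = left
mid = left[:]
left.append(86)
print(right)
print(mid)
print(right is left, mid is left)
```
[4, 9, 2, 86]
[4, 9, 2]
True False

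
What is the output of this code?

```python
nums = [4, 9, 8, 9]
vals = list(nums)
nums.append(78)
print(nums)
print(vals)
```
[4, 9, 8, 9, 78]
[4, 9, 8, 9]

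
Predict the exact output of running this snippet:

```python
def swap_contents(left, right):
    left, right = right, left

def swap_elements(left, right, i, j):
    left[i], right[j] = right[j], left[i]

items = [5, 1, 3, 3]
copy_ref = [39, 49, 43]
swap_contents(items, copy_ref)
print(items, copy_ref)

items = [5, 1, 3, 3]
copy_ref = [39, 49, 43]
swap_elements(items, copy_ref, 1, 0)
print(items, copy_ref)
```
[5, 1, 3, 3] [39, 49, 43]
[5, 39, 3, 3] [1, 49, 43]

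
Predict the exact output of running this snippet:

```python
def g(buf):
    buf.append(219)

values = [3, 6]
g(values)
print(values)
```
[3, 6, 219]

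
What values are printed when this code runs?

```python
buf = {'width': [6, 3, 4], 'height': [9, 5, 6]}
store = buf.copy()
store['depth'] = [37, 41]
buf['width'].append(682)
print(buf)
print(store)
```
{'width': [6, 3, 4, 682], 'height': [9, 5, 6]}
{'width': [6, 3, 4, 682], 'height': [9, 5, 6], 'depth': [37, 41]}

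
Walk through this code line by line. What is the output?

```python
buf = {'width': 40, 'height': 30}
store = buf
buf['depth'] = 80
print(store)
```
{'width': 40, 'height': 30, 'depth': 80}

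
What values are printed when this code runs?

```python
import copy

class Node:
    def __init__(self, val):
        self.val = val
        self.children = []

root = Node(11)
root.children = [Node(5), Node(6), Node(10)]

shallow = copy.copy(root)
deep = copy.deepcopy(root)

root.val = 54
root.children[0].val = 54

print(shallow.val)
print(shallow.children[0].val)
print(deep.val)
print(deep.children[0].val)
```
11
54
11
5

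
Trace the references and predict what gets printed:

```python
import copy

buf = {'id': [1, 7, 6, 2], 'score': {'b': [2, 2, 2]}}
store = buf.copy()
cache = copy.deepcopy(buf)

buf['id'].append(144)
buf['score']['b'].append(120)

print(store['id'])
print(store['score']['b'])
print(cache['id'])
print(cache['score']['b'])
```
[1, 7, 6, 2, 144]
[2, 2, 2, 120]
[1, 7, 6, 2]
[2, 2, 2]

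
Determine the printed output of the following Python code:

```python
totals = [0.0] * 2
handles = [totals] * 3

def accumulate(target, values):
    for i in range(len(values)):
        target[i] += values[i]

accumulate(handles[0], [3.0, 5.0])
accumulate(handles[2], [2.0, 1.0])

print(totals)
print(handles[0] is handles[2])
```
[5.0, 6.0]
True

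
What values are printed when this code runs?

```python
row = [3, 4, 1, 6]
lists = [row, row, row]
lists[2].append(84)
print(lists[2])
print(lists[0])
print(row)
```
[3, 4, 1, 6, 84]
[3, 4, 1, 6, 84]
[3, 4, 1, 6, 84]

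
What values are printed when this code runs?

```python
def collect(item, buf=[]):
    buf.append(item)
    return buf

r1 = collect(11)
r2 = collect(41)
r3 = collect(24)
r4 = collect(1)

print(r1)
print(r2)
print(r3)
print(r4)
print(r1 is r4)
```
[11, 41, 24, 1]
[11, 41, 24, 1]
[11, 41, 24, 1]
[11, 41, 24, 1]
True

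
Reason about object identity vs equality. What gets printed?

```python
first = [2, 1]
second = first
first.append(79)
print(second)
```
[2, 1, 79]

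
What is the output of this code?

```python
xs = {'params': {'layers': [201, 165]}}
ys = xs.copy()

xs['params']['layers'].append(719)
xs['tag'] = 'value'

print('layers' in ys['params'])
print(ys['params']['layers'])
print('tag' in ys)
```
True
[201, 165, 719]
False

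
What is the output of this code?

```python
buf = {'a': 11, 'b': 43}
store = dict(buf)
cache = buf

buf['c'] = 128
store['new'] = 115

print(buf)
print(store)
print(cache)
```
{'a': 11, 'b': 43, 'c': 128}
{'a': 11, 'b': 43, 'new': 115}
{'a': 11, 'b': 43, 'c': 128}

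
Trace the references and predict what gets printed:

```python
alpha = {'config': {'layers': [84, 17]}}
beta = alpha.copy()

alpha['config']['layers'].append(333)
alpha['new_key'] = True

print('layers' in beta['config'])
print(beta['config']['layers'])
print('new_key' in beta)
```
True
[84, 17, 333]
False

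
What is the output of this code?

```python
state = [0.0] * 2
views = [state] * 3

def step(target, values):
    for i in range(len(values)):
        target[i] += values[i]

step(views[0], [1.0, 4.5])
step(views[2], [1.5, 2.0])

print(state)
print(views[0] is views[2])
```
[2.5, 6.5]
True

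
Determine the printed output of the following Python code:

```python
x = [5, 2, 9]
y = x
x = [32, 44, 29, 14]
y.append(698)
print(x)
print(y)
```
[32, 44, 29, 14]
[5, 2, 9, 698]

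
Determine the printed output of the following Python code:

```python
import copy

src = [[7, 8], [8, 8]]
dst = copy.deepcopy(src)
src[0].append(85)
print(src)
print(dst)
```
[[7, 8, 85], [8, 8]]
[[7, 8], [8, 8]]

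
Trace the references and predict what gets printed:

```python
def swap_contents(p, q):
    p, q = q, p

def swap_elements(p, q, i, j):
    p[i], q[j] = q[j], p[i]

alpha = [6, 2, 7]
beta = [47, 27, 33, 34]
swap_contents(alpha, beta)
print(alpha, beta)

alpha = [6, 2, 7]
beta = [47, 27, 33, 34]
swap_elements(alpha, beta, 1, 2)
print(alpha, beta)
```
[6, 2, 7] [47, 27, 33, 34]
[6, 33, 7] [47, 27, 2, 34]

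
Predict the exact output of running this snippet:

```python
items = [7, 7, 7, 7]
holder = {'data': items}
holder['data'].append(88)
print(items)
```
[7, 7, 7, 7, 88]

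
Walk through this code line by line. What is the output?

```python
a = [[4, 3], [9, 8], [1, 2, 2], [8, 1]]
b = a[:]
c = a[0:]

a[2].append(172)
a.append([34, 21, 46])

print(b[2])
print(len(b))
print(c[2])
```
[1, 2, 2, 172]
4
[1, 2, 2, 172]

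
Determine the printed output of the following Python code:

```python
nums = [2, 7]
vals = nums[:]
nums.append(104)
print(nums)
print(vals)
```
[2, 7, 104]
[2, 7]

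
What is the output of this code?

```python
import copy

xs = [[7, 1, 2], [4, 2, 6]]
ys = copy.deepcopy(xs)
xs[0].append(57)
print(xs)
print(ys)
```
[[7, 1, 2, 57], [4, 2, 6]]
[[7, 1, 2], [4, 2, 6]]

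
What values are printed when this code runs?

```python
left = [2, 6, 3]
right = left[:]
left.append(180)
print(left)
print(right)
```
[2, 6, 3, 180]
[2, 6, 3]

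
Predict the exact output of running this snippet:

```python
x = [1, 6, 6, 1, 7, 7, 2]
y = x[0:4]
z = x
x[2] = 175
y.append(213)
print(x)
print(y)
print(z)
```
[1, 6, 175, 1, 7, 7, 2]
[1, 6, 6, 1, 213]
[1, 6, 175, 1, 7, 7, 2]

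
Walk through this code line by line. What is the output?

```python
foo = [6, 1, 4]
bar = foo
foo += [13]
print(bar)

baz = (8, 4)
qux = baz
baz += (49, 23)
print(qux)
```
[6, 1, 4, 13]
(8, 4)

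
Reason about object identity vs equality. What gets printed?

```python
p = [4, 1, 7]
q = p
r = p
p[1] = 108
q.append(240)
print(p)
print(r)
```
[4, 108, 7, 240]
[4, 108, 7, 240]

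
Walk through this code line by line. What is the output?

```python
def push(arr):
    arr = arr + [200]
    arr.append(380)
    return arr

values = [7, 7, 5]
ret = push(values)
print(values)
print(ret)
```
[7, 7, 5]
[7, 7, 5, 200, 380]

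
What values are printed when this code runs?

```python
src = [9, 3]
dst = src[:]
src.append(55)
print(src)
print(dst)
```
[9, 3, 55]
[9, 3]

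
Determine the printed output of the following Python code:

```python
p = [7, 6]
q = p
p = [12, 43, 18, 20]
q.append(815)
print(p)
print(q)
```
[12, 43, 18, 20]
[7, 6, 815]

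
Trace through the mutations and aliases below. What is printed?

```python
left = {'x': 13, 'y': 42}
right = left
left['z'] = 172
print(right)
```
{'x': 13, 'y': 42, 'z': 172}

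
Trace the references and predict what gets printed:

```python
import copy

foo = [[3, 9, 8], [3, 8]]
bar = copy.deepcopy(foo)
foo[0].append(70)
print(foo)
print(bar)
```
[[3, 9, 8, 70], [3, 8]]
[[3, 9, 8], [3, 8]]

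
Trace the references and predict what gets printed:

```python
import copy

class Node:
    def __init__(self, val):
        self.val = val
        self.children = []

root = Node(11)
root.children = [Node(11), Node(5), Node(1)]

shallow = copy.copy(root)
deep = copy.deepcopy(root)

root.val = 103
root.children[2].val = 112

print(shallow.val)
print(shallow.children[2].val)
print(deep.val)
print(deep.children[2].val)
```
11
112
11
1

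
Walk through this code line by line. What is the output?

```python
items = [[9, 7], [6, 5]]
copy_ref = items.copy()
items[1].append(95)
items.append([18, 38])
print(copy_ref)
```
[[9, 7], [6, 5, 95]]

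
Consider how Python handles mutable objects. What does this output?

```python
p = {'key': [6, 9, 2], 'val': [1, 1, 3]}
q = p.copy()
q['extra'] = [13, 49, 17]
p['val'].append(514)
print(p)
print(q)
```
{'key': [6, 9, 2], 'val': [1, 1, 3, 514]}
{'key': [6, 9, 2], 'val': [1, 1, 3, 514], 'extra': [13, 49, 17]}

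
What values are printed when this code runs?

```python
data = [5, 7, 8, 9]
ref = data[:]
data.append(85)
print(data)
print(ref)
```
[5, 7, 8, 9, 85]
[5, 7, 8, 9]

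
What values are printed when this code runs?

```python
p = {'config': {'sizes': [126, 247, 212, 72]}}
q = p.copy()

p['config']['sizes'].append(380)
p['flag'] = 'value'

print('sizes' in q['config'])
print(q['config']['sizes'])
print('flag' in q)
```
True
[126, 247, 212, 72, 380]
False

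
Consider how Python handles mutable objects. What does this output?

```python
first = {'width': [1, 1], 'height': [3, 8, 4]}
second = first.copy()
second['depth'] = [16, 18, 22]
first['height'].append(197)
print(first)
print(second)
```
{'width': [1, 1], 'height': [3, 8, 4, 197]}
{'width': [1, 1], 'height': [3, 8, 4, 197], 'depth': [16, 18, 22]}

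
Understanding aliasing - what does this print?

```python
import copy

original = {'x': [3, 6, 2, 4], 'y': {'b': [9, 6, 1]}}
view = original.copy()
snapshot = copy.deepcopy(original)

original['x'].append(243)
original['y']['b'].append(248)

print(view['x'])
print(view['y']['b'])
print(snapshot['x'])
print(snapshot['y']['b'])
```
[3, 6, 2, 4, 243]
[9, 6, 1, 248]
[3, 6, 2, 4]
[9, 6, 1]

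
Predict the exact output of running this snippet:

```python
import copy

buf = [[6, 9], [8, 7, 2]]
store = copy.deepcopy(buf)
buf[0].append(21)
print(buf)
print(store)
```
[[6, 9, 21], [8, 7, 2]]
[[6, 9], [8, 7, 2]]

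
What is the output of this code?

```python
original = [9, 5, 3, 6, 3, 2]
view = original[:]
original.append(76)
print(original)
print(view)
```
[9, 5, 3, 6, 3, 2, 76]
[9, 5, 3, 6, 3, 2]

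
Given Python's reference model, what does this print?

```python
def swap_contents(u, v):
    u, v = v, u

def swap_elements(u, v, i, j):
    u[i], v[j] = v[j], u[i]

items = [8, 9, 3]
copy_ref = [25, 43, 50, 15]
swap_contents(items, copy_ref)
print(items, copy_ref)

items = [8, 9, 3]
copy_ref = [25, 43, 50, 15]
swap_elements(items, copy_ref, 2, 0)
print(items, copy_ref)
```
[8, 9, 3] [25, 43, 50, 15]
[8, 9, 25] [3, 43, 50, 15]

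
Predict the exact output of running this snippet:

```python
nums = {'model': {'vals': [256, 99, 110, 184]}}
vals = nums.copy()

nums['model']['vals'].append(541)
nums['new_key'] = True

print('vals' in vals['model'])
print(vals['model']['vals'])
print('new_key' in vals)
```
True
[256, 99, 110, 184, 541]
False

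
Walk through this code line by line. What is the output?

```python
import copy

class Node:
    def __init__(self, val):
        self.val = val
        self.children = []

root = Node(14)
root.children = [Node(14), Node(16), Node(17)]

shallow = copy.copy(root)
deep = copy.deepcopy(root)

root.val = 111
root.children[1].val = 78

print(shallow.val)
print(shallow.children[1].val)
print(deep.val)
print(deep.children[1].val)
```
14
78
14
16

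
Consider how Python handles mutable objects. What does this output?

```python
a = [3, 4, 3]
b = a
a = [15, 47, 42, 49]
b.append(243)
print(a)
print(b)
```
[15, 47, 42, 49]
[3, 4, 3, 243]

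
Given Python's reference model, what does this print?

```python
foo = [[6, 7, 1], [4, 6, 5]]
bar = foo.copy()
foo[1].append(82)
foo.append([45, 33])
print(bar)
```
[[6, 7, 1], [4, 6, 5, 82]]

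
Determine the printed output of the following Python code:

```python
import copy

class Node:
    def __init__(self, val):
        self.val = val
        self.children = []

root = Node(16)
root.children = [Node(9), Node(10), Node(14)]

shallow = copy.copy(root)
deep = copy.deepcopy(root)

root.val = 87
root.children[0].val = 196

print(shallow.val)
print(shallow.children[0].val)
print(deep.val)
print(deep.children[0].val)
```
16
196
16
9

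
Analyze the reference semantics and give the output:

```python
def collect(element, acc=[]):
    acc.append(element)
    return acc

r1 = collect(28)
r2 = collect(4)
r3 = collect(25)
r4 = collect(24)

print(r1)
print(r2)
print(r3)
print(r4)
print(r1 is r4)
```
[28, 4, 25, 24]
[28, 4, 25, 24]
[28, 4, 25, 24]
[28, 4, 25, 24]
True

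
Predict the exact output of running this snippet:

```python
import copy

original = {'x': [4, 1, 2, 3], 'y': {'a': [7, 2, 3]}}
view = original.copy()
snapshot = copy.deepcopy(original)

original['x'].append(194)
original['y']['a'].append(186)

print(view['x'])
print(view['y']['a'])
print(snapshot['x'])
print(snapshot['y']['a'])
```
[4, 1, 2, 3, 194]
[7, 2, 3, 186]
[4, 1, 2, 3]
[7, 2, 3]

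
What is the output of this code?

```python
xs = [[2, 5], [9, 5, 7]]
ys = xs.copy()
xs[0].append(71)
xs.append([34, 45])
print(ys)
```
[[2, 5, 71], [9, 5, 7]]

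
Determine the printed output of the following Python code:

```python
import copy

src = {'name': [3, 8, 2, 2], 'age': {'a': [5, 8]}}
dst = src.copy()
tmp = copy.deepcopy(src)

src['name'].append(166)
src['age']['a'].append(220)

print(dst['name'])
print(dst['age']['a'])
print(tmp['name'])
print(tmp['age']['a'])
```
[3, 8, 2, 2, 166]
[5, 8, 220]
[3, 8, 2, 2]
[5, 8]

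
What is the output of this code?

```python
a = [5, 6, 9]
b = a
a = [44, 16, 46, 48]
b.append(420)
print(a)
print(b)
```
[44, 16, 46, 48]
[5, 6, 9, 420]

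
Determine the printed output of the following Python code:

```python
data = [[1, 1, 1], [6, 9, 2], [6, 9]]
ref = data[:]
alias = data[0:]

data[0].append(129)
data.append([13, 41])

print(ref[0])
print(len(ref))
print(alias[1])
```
[1, 1, 1, 129]
3
[6, 9, 2]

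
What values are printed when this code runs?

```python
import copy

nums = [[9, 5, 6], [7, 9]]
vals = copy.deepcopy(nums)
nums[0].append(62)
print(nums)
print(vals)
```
[[9, 5, 6, 62], [7, 9]]
[[9, 5, 6], [7, 9]]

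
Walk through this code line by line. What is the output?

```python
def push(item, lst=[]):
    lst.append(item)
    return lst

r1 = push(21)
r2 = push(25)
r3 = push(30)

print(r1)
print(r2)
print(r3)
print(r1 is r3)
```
[21, 25, 30]
[21, 25, 30]
[21, 25, 30]
True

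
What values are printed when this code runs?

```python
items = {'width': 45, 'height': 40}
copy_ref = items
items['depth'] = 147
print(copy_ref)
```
{'width': 45, 'height': 40, 'depth': 147}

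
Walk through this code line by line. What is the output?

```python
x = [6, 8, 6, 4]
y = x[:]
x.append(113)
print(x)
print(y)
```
[6, 8, 6, 4, 113]
[6, 8, 6, 4]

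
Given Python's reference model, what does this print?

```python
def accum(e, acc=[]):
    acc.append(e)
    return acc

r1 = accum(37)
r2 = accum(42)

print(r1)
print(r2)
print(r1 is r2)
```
[37, 42]
[37, 42]
True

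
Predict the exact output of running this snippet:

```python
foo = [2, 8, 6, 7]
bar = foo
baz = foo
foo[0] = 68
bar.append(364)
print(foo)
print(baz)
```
[68, 8, 6, 7, 364]
[68, 8, 6, 7, 364]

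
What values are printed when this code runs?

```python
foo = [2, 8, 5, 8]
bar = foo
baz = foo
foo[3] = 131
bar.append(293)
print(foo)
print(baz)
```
[2, 8, 5, 131, 293]
[2, 8, 5, 131, 293]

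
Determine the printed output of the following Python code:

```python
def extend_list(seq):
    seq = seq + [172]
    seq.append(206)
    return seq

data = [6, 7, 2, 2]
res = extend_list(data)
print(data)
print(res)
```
[6, 7, 2, 2]
[6, 7, 2, 2, 172, 206]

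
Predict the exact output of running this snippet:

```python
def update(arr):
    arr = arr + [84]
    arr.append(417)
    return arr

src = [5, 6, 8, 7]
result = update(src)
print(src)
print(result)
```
[5, 6, 8, 7]
[5, 6, 8, 7, 84, 417]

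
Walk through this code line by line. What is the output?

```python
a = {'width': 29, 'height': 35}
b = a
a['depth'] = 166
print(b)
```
{'width': 29, 'height': 35, 'depth': 166}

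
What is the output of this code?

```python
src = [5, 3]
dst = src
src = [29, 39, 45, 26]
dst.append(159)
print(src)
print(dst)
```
[29, 39, 45, 26]
[5, 3, 159]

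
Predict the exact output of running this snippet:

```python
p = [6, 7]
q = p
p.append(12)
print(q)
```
[6, 7, 12]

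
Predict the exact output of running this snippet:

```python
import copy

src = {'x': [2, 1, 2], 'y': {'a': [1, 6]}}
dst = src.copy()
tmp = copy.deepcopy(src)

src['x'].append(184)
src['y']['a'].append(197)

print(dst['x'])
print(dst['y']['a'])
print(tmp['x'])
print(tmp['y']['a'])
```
[2, 1, 2, 184]
[1, 6, 197]
[2, 1, 2]
[1, 6]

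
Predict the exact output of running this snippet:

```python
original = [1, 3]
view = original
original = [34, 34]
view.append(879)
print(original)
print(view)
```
[34, 34]
[1, 3, 879]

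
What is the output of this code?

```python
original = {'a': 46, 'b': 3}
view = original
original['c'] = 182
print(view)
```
{'a': 46, 'b': 3, 'c': 182}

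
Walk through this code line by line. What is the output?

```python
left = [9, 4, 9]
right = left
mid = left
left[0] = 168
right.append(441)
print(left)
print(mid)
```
[168, 4, 9, 441]
[168, 4, 9, 441]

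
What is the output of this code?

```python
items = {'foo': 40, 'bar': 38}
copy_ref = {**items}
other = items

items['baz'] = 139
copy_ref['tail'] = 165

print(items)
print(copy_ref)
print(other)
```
{'foo': 40, 'bar': 38, 'baz': 139}
{'foo': 40, 'bar': 38, 'tail': 165}
{'foo': 40, 'bar': 38, 'baz': 139}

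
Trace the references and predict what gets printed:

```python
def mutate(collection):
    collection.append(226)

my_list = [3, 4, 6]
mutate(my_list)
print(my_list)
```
[3, 4, 6, 226]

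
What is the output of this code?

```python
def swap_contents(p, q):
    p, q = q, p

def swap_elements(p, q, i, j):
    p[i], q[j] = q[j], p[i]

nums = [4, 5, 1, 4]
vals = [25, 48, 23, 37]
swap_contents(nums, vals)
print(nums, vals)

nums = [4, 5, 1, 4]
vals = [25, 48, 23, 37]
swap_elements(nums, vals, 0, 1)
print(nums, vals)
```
[4, 5, 1, 4] [25, 48, 23, 37]
[48, 5, 1, 4] [25, 4, 23, 37]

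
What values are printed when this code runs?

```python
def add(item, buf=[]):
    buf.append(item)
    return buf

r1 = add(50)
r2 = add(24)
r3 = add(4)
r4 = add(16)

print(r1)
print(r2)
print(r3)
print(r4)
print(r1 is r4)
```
[50, 24, 4, 16]
[50, 24, 4, 16]
[50, 24, 4, 16]
[50, 24, 4, 16]
True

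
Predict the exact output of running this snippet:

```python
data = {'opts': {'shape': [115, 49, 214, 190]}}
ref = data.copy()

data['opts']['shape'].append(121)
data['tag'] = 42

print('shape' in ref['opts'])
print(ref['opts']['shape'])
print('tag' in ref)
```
True
[115, 49, 214, 190, 121]
False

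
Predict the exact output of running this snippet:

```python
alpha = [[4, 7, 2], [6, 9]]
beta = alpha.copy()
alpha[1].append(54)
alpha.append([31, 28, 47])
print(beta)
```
[[4, 7, 2], [6, 9, 54]]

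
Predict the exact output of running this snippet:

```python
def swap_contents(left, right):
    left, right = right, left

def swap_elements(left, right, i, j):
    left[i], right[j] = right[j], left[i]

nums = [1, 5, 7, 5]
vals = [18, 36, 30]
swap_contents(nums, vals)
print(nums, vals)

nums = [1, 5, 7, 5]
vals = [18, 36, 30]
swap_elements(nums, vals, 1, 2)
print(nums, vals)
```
[1, 5, 7, 5] [18, 36, 30]
[1, 30, 7, 5] [18, 36, 5]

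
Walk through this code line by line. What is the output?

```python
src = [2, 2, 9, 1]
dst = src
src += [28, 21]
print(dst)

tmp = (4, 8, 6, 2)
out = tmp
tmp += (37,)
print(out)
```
[2, 2, 9, 1, 28, 21]
(4, 8, 6, 2)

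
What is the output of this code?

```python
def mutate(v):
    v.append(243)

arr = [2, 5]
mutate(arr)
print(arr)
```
[2, 5, 243]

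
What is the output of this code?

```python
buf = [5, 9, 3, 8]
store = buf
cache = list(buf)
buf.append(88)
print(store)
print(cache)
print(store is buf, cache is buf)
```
[5, 9, 3, 8, 88]
[5, 9, 3, 8]
True False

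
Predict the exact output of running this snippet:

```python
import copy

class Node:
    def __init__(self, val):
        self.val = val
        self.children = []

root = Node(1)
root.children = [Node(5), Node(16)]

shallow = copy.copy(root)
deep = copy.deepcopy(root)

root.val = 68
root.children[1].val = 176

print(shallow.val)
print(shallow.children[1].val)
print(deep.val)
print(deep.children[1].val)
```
1
176
1
16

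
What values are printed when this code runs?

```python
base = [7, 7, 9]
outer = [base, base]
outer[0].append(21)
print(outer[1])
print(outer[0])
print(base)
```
[7, 7, 9, 21]
[7, 7, 9, 21]
[7, 7, 9, 21]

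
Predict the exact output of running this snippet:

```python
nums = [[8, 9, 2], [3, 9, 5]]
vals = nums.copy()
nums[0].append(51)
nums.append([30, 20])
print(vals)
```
[[8, 9, 2, 51], [3, 9, 5]]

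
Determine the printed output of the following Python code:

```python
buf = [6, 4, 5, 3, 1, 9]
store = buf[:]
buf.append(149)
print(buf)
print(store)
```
[6, 4, 5, 3, 1, 9, 149]
[6, 4, 5, 3, 1, 9]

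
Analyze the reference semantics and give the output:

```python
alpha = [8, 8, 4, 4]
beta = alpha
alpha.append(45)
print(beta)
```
[8, 8, 4, 4, 45]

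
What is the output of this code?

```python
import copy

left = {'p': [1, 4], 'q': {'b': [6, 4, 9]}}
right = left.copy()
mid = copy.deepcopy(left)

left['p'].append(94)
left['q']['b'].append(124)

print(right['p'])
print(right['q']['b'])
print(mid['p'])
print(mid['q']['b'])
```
[1, 4, 94]
[6, 4, 9, 124]
[1, 4]
[6, 4, 9]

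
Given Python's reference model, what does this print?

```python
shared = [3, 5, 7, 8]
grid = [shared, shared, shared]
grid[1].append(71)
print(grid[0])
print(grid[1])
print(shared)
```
[3, 5, 7, 8, 71]
[3, 5, 7, 8, 71]
[3, 5, 7, 8, 71]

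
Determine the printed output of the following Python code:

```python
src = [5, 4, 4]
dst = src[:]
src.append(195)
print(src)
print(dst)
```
[5, 4, 4, 195]
[5, 4, 4]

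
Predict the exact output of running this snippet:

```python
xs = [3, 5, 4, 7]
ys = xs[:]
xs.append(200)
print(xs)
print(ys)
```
[3, 5, 4, 7, 200]
[3, 5, 4, 7]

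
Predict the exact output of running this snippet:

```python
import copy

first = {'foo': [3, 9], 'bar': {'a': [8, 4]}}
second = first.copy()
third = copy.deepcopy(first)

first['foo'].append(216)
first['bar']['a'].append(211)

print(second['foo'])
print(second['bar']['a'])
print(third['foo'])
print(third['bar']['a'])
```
[3, 9, 216]
[8, 4, 211]
[3, 9]
[8, 4]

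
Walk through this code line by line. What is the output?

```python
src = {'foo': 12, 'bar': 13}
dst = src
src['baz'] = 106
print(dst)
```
{'foo': 12, 'bar': 13, 'baz': 106}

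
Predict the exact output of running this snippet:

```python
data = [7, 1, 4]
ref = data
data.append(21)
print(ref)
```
[7, 1, 4, 21]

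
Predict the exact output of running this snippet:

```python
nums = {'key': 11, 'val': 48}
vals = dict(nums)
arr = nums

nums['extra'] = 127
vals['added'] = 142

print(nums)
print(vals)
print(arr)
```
{'key': 11, 'val': 48, 'extra': 127}
{'key': 11, 'val': 48, 'added': 142}
{'key': 11, 'val': 48, 'extra': 127}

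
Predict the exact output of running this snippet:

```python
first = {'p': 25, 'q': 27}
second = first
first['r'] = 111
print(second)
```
{'p': 25, 'q': 27, 'r': 111}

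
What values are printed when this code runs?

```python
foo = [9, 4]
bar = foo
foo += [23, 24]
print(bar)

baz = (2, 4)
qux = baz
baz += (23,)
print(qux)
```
[9, 4, 23, 24]
(2, 4)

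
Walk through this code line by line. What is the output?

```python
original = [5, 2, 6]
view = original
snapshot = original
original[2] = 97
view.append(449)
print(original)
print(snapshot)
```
[5, 2, 97, 449]
[5, 2, 97, 449]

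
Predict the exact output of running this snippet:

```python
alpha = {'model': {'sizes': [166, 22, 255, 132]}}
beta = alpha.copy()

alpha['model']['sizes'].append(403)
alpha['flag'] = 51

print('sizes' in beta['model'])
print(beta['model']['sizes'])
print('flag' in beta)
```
True
[166, 22, 255, 132, 403]
False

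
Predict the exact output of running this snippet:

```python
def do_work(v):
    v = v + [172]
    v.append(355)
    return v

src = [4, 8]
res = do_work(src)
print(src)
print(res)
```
[4, 8]
[4, 8, 172, 355]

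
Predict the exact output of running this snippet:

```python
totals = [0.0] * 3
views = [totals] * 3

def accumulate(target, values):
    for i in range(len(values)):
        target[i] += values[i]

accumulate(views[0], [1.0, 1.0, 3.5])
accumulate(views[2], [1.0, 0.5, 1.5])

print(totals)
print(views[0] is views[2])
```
[2.0, 1.5, 5.0]
True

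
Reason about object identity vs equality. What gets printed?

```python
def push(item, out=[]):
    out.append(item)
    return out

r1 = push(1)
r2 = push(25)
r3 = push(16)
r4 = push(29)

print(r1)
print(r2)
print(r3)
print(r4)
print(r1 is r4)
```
[1, 25, 16, 29]
[1, 25, 16, 29]
[1, 25, 16, 29]
[1, 25, 16, 29]
True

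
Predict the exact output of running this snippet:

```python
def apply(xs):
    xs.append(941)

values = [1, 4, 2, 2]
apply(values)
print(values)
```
[1, 4, 2, 2, 941]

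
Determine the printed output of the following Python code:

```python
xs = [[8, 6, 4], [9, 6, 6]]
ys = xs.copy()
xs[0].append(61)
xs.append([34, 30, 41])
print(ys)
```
[[8, 6, 4, 61], [9, 6, 6]]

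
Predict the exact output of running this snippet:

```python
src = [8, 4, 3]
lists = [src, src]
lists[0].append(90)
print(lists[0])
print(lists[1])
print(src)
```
[8, 4, 3, 90]
[8, 4, 3, 90]
[8, 4, 3, 90]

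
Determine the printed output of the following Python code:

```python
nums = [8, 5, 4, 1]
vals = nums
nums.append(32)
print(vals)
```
[8, 5, 4, 1, 32]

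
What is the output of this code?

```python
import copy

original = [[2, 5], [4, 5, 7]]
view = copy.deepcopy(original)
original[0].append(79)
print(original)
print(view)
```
[[2, 5, 79], [4, 5, 7]]
[[2, 5], [4, 5, 7]]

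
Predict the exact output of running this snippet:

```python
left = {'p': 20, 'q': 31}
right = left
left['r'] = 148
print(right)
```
{'p': 20, 'q': 31, 'r': 148}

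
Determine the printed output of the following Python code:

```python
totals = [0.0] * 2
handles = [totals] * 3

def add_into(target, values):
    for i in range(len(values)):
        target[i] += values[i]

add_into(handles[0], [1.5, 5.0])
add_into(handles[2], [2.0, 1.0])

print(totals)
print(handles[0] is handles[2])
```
[3.5, 6.0]
True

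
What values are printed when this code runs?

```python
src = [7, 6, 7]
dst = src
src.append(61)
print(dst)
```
[7, 6, 7, 61]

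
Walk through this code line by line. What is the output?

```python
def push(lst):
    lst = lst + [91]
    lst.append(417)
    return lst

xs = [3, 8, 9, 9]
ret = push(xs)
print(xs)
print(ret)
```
[3, 8, 9, 9]
[3, 8, 9, 9, 91, 417]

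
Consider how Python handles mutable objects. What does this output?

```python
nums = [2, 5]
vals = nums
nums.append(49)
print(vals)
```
[2, 5, 49]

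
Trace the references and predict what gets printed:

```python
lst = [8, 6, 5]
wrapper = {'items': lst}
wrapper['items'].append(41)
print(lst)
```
[8, 6, 5, 41]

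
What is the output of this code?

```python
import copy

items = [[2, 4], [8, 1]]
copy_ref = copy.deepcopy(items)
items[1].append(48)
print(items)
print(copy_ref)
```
[[2, 4], [8, 1, 48]]
[[2, 4], [8, 1]]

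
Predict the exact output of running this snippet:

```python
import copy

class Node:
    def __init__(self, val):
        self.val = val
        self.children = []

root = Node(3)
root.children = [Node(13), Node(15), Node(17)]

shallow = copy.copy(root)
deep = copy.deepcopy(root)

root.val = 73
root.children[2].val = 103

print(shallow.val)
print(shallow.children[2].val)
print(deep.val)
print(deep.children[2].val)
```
3
103
3
17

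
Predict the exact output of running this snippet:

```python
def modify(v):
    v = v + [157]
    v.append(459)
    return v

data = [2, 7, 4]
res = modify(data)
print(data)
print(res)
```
[2, 7, 4]
[2, 7, 4, 157, 459]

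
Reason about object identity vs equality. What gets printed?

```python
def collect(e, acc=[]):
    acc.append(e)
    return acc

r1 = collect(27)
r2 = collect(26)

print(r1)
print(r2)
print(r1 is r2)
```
[27, 26]
[27, 26]
True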